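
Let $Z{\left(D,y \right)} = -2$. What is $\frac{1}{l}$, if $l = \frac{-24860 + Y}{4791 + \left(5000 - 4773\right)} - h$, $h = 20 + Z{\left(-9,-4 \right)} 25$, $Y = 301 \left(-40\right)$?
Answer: $\frac{2509}{56820} \approx 0.044157$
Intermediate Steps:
$Y = -12040$
$h = -30$ ($h = 20 - 50 = -30$)
$l = \frac{56820}{2509}$ ($l = \frac{-24860 - 12040}{4791 + \left(5000 - 4773\right)} - -30 = - \frac{36900}{4791 + 227} + 30 = - \frac{36900}{5018} + 30 = \left(-36900\right) \frac{1}{5018} + 30 = - \frac{18450}{2509} + 30 = \frac{56820}{2509} \approx 22.646$)
$\frac{1}{l} = \frac{1}{\frac{56820}{2509}} = \frac{2509}{56820}$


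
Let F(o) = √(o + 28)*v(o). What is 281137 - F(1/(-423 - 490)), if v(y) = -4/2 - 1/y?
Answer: 281137 - 911*√23339019/913 ≈ 2.7632e+5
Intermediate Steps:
v(y) = -2 - 1/y (v(y) = -4*½ - 1/y = -2 - 1/y)
F(o) = √(28 + o)*(-2 - 1/o) (F(o) = √(o + 28)*(-2 - 1/o) = √(28 + o)*(-2 - 1/o))
281137 - F(1/(-423 - 490)) = 281137 - √(28 + 1/(-423 - 490))*(-1 - 2/(-423 - 490))/(1/(-423 - 490)) = 281137 - √(28 + 1/(-913))*(-1 - 2/(-913))/(1/(-913)) = 281137 - √(28 - 1/913)*(-1 - 2*(-1/913))/(-1/913) = 281137 - (-913)*√(25563/913)*(-1 + 2/913) = 281137 - (-913)*√23339019/913*(-911)/913 = 281137 - 911*√23339019/913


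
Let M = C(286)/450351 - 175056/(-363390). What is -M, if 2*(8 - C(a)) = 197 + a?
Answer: -26250597697/54551016630 ≈ -0.48121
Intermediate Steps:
C(a) = -181/2 - a/2 (C(a) = 8 - (197 + a)/2 = 8 + (-197/2 - a/2) = -181/2 - a/2)
M = 26250597697/54551016630 (M = (-181/2 - ½*286)/450351 - 175056/(-363390) = (-181/2 - 143)*(1/450351) - 175056*(-1/363390) = -467/2*1/450351 + 29176/60565 = -467/900702 + 29176/60565 = 26250597697/54551016630 ≈ 0.48121)
-M = -1*26250597697/54551016630 = -26250597697/54551016630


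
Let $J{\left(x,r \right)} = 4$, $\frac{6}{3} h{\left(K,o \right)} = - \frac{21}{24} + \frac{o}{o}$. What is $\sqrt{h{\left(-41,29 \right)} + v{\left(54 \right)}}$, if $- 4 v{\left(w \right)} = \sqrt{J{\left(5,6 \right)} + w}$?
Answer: $\frac{\sqrt{1 - 4 \sqrt{58}}}{4} \approx 1.357 i$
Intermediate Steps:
$h{\left(K,o \right)} = \frac{1}{16}$ ($h{\left(K,o \right)} = \frac{- \frac{21}{24} + \frac{o}{o}}{2} = \frac{\left(-21\right) \frac{1}{24} + 1}{2} = \frac{- \frac{7}{8} + 1}{2} = \frac{1}{2} \cdot \frac{1}{8} = \frac{1}{16}$)
$v{\left(w \right)} = - \frac{\sqrt{4 + w}}{4}$
$\sqrt{h{\left(-41,29 \right)} + v{\left(54 \right)}} = \sqrt{\frac{1}{16} - \frac{\sqrt{4 + 54}}{4}} = \sqrt{\frac{1}{16} - \frac{\sqrt{58}}{4}}$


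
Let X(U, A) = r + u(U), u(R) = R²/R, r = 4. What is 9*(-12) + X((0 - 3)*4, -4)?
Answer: -116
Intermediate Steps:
u(R) = R
X(U, A) = 4 + U
9*(-12) + X((0 - 3)*4, -4) = 9*(-12) + (4 + (0 - 3)*4) = -108 + (4 - 3*4) = -108 + (4 - 12) = -108 - 8 = -116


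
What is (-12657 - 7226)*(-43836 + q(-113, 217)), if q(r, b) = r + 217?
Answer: 869523356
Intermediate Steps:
q(r, b) = 217 + r
(-12657 - 7226)*(-43836 + q(-113, 217)) = (-12657 - 7226)*(-43836 + (217 - 113)) = -19883*(-43836 + 104) = -19883*(-43732) = 869523356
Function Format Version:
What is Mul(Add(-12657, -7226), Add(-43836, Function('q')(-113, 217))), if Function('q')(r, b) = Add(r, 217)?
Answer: 869523356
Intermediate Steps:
Function('q')(r, b) = Add(217, r)
Mul(Add(-12657, -7226), Add(-43836, Function('q')(-113, 217))) = Mul(Add(-12657, -7226), Add(-43836, Add(217, -113))) = Mul(-19883, Add(-43836, 104)) = Mul(-19883, -43732) = 869523356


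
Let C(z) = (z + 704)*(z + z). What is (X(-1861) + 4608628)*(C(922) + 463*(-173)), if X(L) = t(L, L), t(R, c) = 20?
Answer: 13449163982760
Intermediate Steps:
X(L) = 20
C(z) = 2*z*(704 + z) (C(z) = (704 + z)*(2*z) = 2*z*(704 + z))
(X(-1861) + 4608628)*(C(922) + 463*(-173)) = (20 + 4608628)*(2*922*(704 + 922) + 463*(-173)) = 4608648*(2*922*1626 - 80099) = 4608648*(2998344 - 80099) = 4608648*2918245 = 13449163982760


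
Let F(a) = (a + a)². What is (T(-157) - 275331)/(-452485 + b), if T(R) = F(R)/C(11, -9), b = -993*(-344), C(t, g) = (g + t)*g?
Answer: 2527277/998037 ≈ 2.5322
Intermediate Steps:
F(a) = 4*a² (F(a) = (2*a)² = 4*a²)
C(t, g) = g*(g + t)
b = 341592
T(R) = -2*R²/9 (T(R) = (4*R²)/((-9*(-9 + 11))) = (4*R²)/((-9*2)) = (4*R²)/(-18) = (4*R²)*(-1/18) = -2*R²/9)
(T(-157) - 275331)/(-452485 + b) = (-2/9*(-157)² - 275331)/(-452485 + 341592) = (-2/9*24649 - 275331)/(-110893) = (-49298/9 - 275331)*(-1/110893) = -2527277/9*(-1/110893) = 2527277/998037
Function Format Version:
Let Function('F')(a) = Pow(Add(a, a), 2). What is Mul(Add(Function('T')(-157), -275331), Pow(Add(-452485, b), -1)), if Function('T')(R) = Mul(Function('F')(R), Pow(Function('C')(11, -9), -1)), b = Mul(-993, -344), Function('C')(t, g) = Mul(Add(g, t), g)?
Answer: Rational(2527277, 998037) ≈ 2.5322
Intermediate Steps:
Function('F')(a) = Mul(4, Pow(a, 2)) (Function('F')(a) = Pow(Mul(2, a), 2) = Mul(4, Pow(a, 2)))
Function('C')(t, g) = Mul(g, Add(g, t))
b = 341592
Function('T')(R) = Mul(Rational(-2, 9), Pow(R, 2)) (Function('T')(R) = Mul(Mul(4, Pow(R, 2)), Pow(Mul(-9, Add(-9, 11)), -1)) = Mul(Mul(4, Pow(R, 2)), Pow(Mul(-9, 2), -1)) = Mul(Mul(4, Pow(R, 2)), Pow(-18, -1)) = Mul(Mul(4, Pow(R, 2)), Rational(-1, 18)) = Mul(Rational(-2, 9), Pow(R, 2)))
Mul(Add(Function('T')(-157), -275331), Pow(Add(-452485, b), -1)) = Mul(Add(Mul(Rational(-2, 9), Pow(-157, 2)), -275331), Pow(Add(-452485, 341592), -1)) = Mul(Add(Mul(Rational(-2, 9), 24649), -275331), Pow(-110893, -1)) = Mul(Add(Rational(-49298, 9), -275331), Rational(-1, 110893)) = Mul(Rational(-2527277, 9), Rational(-1, 110893)) = Rational(2527277, 998037)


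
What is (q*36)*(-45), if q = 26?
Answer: -42120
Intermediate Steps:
(q*36)*(-45) = (26*36)*(-45) = 936*(-45) = -42120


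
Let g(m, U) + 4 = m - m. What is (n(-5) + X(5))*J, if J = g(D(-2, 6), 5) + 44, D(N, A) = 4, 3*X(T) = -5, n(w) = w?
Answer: -800/3 ≈ -266.67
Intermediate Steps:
X(T) = -5/3 (X(T) = (⅓)*(-5) = -5/3)
g(m, U) = -4 (g(m, U) = -4 + (m - m) = -4 + 0 = -4)
J = 40 (J = -4 + 44 = 40)
(n(-5) + X(5))*J = (-5 - 5/3)*40 = -20/3*40 = -800/3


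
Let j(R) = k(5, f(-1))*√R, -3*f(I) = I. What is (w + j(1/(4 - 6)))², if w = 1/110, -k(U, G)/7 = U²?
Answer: (1 - 9625*I*√2)²/12100 ≈ -15313.0 - 2.2499*I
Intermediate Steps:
f(I) = -I/3
k(U, G) = -7*U²
w = 1/110 ≈ 0.0090909
j(R) = -175*√R (j(R) = (-7*5²)*√R = (-7*25)*√R = -175*√R)
(w + j(1/(4 - 6)))² = (1/110 - 175*I*√2/2)²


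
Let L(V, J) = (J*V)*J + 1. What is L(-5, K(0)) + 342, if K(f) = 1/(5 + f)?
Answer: 1714/5 ≈ 342.80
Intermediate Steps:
L(V, J) = 1 + V*J**2 (L(V, J) = V*J**2 + 1 = 1 + V*J**2)
L(-5, K(0)) + 342 = (1 - 5/(5 + 0)**2) + 342 = (1 - 5*(1/5)**2) + 342 = (1 - 5*1/25) + 342 = (1 - 1/5) + 342 = 4/5 + 342 = 1714/5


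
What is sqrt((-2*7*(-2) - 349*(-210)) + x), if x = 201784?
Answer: sqrt(275102) ≈ 524.50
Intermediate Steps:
sqrt((-2*7*(-2) - 349*(-210)) + x) = sqrt((-2*7*(-2) - 349*(-210)) + 201784) = sqrt((-14*(-2) + 73290) + 201784) = sqrt((28 + 73290) + 201784) = sqrt(73318 + 201784) = sqrt(275102)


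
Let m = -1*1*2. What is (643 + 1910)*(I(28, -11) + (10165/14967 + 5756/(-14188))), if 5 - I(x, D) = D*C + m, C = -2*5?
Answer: -4640963395255/17695983 ≈ -2.6226e+5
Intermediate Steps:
C = -10
m = -2 (m = -1*2 = -2)
I(x, D) = 7 + 10*D (I(x, D) = 5 - (D*(-10) - 2) = 5 - (-10*D - 2) = 5 - (-2 - 10*D) = 5 + (2 + 10*D) = 7 + 10*D)
(643 + 1910)*(I(28, -11) + (10165/14967 + 5756/(-14188))) = (643 + 1910)*((7 + 10*(-11)) + (10165/14967 + 5756/(-14188))) = 2553*((7 - 110) + (10165*(1/14967) + 5756*(-1/14188))) = 2553*(-103 + (10165/14967 - 1439/3547)) = 2553*(-103 + 14517742/53087949) = 2553*(-5453541005/53087949) = -4640963395255/17695983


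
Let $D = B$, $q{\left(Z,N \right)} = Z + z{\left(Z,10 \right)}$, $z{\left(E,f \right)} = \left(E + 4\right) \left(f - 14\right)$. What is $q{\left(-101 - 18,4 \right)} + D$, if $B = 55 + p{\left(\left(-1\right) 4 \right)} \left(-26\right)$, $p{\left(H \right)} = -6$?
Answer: $552$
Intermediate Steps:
$z{\left(E,f \right)} = \left(-14 + f\right) \left(4 + E\right)$ ($z{\left(E,f \right)} = \left(4 + E\right) \left(-14 + f\right) = \left(-14 + f\right) \left(4 + E\right)$)
$q{\left(Z,N \right)} = -16 - 3 Z$ ($q{\left(Z,N \right)} = Z + \left(-56 - 14 Z + 4 \cdot 10 + Z 10\right) = Z + \left(-56 - 14 Z + 40 + 10 Z\right) = Z - \left(16 + 4 Z\right) = -16 - 3 Z$)
$B = 211$ ($B = 55 - -156 = 55 + 156 = 211$)
$D = 211$
$q{\left(-101 - 18,4 \right)} + D = \left(-16 - 3 \left(-101 - 18\right)\right) + 211 = \left(-16 - -357\right) + 211 = \left(-16 + 357\right) + 211 = 341 + 211 = 552$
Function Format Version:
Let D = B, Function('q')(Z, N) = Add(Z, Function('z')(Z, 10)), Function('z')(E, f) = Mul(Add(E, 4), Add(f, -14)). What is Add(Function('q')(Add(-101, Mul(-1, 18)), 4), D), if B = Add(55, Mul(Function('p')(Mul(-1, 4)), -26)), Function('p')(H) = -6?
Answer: 552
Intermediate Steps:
Function('z')(E, f) = Mul(Add(-14, f), Add(4, E)) (Function('z')(E, f) = Mul(Add(4, E), Add(-14, f)) = Mul(Add(-14, f), Add(4, E)))
Function('q')(Z, N) = Add(-16, Mul(-3, Z)) (Function('q')(Z, N) = Add(Z, Add(-56, Mul(-14, Z), Mul(4, 10), Mul(Z, 10))) = Add(Z, Add(-56, Mul(-14, Z), 40, Mul(10, Z))) = Add(Z, Add(-16, Mul(-4, Z))) = Add(-16, Mul(-3, Z)))
B = 211 (B = Add(55, Mul(-6, -26)) = Add(55, 156) = 211)
D = 211
Add(Function('q')(Add(-101, Mul(-1, 18)), 4), D) = Add(Add(-16, Mul(-3, Add(-101, Mul(-1, 18)))), 211) = Add(Add(-16, Mul(-3, Add(-101, -18))), 211) = Add(Add(-16, Mul(-3, -119)), 211) = Add(Add(-16, 357), 211) = Add(341, 211) = 552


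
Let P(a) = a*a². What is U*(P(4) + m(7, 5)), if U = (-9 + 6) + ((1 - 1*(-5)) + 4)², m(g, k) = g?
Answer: 6887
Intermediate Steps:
P(a) = a³
U = 97 (U = -3 + ((1 + 5) + 4)² = -3 + (6 + 4)² = -3 + 10² = -3 + 100 = 97)
U*(P(4) + m(7, 5)) = 97*(4³ + 7) = 97*(64 + 7) = 97*71 = 6887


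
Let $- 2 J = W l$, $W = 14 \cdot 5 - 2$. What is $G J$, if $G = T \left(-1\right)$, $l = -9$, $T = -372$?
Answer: $113832$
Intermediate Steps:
$W = 68$ ($W = 70 - 2 = 68$)
$G = 372$ ($G = \left(-372\right) \left(-1\right) = 372$)
$J = 306$ ($J = - \frac{68 \left(-9\right)}{2} = \left(- \frac{1}{2}\right) \left(-612\right) = 306$)
$G J = 372 \cdot 306 = 113832$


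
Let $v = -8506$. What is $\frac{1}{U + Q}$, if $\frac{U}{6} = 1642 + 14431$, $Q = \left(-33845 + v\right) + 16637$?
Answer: $\frac{1}{70724} \approx 1.4139 \cdot 10^{-5}$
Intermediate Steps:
$Q = -25714$ ($Q = \left(-33845 - 8506\right) + 16637 = -42351 + 16637 = -25714$)
$U = 96438$ ($U = 6 \left(1642 + 14431\right) = 6 \cdot 16073 = 96438$)
$\frac{1}{U + Q} = \frac{1}{96438 - 25714} = \frac{1}{70724}$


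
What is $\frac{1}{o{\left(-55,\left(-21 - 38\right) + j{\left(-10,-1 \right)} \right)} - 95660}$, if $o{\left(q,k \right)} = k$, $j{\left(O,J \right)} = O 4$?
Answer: $- \frac{1}{95759} \approx -1.0443 \cdot 10^{-5}$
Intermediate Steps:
$j{\left(O,J \right)} = 4 O$
$\frac{1}{o{\left(-55,\left(-21 - 38\right) + j{\left(-10,-1 \right)} \right)} - 95660} = \frac{1}{\left(\left(-21 - 38\right) + 4 \left(-10\right)\right) - 95660} = \frac{1}{\left(-59 - 40\right) - 95660} = \frac{1}{-99 - 95660} = \frac{1}{-95759} = - \frac{1}{95759}$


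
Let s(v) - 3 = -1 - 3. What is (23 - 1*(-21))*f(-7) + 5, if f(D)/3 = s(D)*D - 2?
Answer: 665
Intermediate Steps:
s(v) = -1 (s(v) = 3 + (-1 - 3) = 3 - 4 = -1)
f(D) = -6 - 3*D (f(D) = 3*(-D - 2) = 3*(-2 - D) = -6 - 3*D)
(23 - 1*(-21))*f(-7) + 5 = (23 - 1*(-21))*(-6 - 3*(-7)) + 5 = (23 + 21)*(-6 + 21) + 5 = 44*15 + 5 = 660 + 5 = 665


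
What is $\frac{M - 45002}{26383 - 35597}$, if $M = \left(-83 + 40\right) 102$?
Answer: $\frac{24694}{4607} \approx 5.3601$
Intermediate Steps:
$M = -4386$ ($M = \left(-43\right) 102 = -4386$)
$\frac{M - 45002}{26383 - 35597} = \frac{-4386 - 45002}{26383 - 35597} = - \frac{49388}{-9214} = \left(-49388\right) \left(- \frac{1}{9214}\right) = \frac{24694}{4607}$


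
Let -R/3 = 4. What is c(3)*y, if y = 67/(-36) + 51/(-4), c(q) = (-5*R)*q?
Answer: -2630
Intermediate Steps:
R = -12 (R = -3*4 = -12)
c(q) = 60*q (c(q) = (-5*(-12))*q = 60*q)
y = -263/18 (y = 67*(-1/36) + 51*(-¼) = -67/36 - 51/4 = -263/18 ≈ -14.611)
c(3)*y = (60*3)*(-263/18) = 180*(-263/18) = -2630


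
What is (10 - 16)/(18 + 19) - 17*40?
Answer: -25166/37 ≈ -680.16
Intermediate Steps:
(10 - 16)/(18 + 19) - 17*40 = -6/37 - 680 = -25166/37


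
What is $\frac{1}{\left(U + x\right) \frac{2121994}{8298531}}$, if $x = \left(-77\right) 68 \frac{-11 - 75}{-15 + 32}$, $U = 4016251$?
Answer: $\frac{8298531}{8578667901566} \approx 9.6735 \cdot 10^{-7}$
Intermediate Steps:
$x = 26488$ ($x = - 5236 \left(- \frac{86}{17}\right) = - 5236 \left(\left(-86\right) \frac{1}{17}\right) = \left(-5236\right) \left(- \frac{86}{17}\right) = 26488$)
$\frac{1}{\left(U + x\right) \frac{2121994}{8298531}} = \frac{1}{\left(4016251 + 26488\right) \frac{2121994}{8298531}} = \frac{1}{4042739 \cdot 2121994 \cdot \frac{1}{8298531}} = \frac{1}{4042739 \cdot \frac{2121994}{8298531}} = \frac{1}{4042739} \cdot \frac{8298531}{2121994} = \frac{8298531}{8578667901566}$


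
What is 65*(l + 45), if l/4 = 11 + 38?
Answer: 15665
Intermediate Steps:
l = 196 (l = 4*(11 + 38) = 4*49 = 196)
65*(l + 45) = 65*(196 + 45) = 65*241 = 15665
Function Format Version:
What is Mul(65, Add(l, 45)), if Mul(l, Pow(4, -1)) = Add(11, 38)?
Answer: 15665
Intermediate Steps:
l = 196 (l = Mul(4, Add(11, 38)) = Mul(4, 49) = 196)
Mul(65, Add(l, 45)) = Mul(65, Add(196, 45)) = Mul(65, 241) = 15665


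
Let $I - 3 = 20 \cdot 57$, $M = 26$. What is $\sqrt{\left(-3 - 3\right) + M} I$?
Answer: $2286 \sqrt{5} \approx 5111.6$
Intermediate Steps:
$I = 1143$ ($I = 3 + 20 \cdot 57 = 3 + 1140 = 1143$)
$\sqrt{\left(-3 - 3\right) + M} I = \sqrt{\left(-3 - 3\right) + 26} \cdot 1143 = \sqrt{-6 + 26} \cdot 1143 = \sqrt{20} \cdot 1143 = 2 \sqrt{5} \cdot 1143 = 2286 \sqrt{5}$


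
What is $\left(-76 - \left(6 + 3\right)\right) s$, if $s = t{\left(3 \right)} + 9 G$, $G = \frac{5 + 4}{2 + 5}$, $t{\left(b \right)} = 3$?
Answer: $- \frac{8670}{7} \approx -1238.6$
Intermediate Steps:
$G = \frac{9}{7} \approx 1.2857$
$s = \frac{102}{7}$ ($s = 3 + 9 \cdot \frac{9}{7} = 3 + \frac{81}{7} = \frac{102}{7} \approx 14.571$)
$\left(-76 - \left(6 + 3\right)\right) s = \left(-76 - \left(6 + 3\right)\right) \frac{102}{7} = \left(-76 - 9\right) \frac{102}{7} = \left(-85\right) \frac{102}{7} = - \frac{8670}{7}$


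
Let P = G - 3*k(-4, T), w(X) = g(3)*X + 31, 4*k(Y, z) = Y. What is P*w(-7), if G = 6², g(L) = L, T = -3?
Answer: 390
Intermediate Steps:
k(Y, z) = Y/4
G = 36
w(X) = 31 + 3*X (w(X) = 3*X + 31 = 31 + 3*X)
P = 39 (P = 36 - 3*(-4)/4 = 36 - 3*(-1) = 36 + 3 = 39)
P*w(-7) = 39*(31 + 3*(-7)) = 39*(31 - 21) = 39*10 = 390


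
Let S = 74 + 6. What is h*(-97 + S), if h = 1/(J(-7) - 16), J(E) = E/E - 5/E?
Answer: 119/100 ≈ 1.1900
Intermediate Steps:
J(E) = 1 - 5/E
S = 80
h = -7/100 (h = 1/((-5 - 7)/(-7) - 16) = 1/(-⅐*(-12) - 16) = 1/(12/7 - 16) = 1/(-100/7) = -7/100 ≈ -0.070000)
h*(-97 + S) = -7*(-97 + 80)/100 = -7/100*(-17) = 119/100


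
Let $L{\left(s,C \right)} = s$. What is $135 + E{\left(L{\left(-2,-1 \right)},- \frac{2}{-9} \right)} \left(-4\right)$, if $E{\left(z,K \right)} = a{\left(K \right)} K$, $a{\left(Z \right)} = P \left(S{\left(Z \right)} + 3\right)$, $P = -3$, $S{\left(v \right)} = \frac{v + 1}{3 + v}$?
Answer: $\frac{12529}{87} \approx 144.01$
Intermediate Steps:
$S{\left(v \right)} = \frac{1 + v}{3 + v}$
$a{\left(Z \right)} = -9 - \frac{3 \left(1 + Z\right)}{3 + Z}$ ($a{\left(Z \right)} = - 3 \left(\frac{1 + Z}{3 + Z} + 3\right) = - 3 \left(3 + \frac{1 + Z}{3 + Z}\right) = -9 - \frac{3 \left(1 + Z\right)}{3 + Z}$)
$E{\left(z,K \right)} = \frac{6 K \left(-5 - 2 K\right)}{3 + K}$ ($E{\left(z,K \right)} = \frac{6 \left(-5 - 2 K\right)}{3 + K} K = \frac{6 K \left(-5 - 2 K\right)}{3 + K}$)
$135 + E{\left(L{\left(-2,-1 \right)},- \frac{2}{-9} \right)} \left(-4\right) = 135 + \frac{6 \left(- \frac{2}{-9}\right) \left(-5 - 2 \left(- \frac{2}{-9}\right)\right)}{3 - \frac{2}{-9}} \left(-4\right) = 135 + \frac{6 \left(\left(-2\right) \left(- \frac{1}{9}\right)\right) \left(-5 - 2 \left(\left(-2\right) \left(- \frac{1}{9}\right)\right)\right)}{3 - - \frac{2}{9}} \left(-4\right) = 135 + 6 \cdot \frac{2}{9} \frac{1}{3 + \frac{2}{9}} \left(-5 - \frac{4}{9}\right) \left(-4\right) = 135 + 6 \cdot \frac{2}{9} \frac{1}{\frac{29}{9}} \left(-5 - \frac{4}{9}\right) \left(-4\right) = 135 + 6 \cdot \frac{2}{9} \cdot \frac{9}{29} \left(- \frac{49}{9}\right) \left(-4\right) = 135 - - \frac{784}{87} = 135 + \frac{784}{87} = \frac{12529}{87}$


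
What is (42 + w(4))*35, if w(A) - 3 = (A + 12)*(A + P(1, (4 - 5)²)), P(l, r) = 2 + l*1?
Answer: 5495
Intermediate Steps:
P(l, r) = 2 + l
w(A) = 3 + (3 + A)*(12 + A) (w(A) = 3 + (A + 12)*(A + (2 + 1)) = 3 + (12 + A)*(A + 3) = 3 + (12 + A)*(3 + A) = 3 + (3 + A)*(12 + A))
(42 + w(4))*35 = (42 + (39 + 4² + 15*4))*35 = (42 + (39 + 16 + 60))*35 = (42 + 115)*35 = 157*35 = 5495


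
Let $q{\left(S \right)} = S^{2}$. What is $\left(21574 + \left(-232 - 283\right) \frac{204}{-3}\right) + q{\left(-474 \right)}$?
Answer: $281270$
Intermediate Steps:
$\left(21574 + \left(-232 - 283\right) \frac{204}{-3}\right) + q{\left(-474 \right)} = \left(21574 + \left(-232 - 283\right) \frac{204}{-3}\right) + \left(-474\right)^{2} = \left(21574 - 515 \cdot 204 \left(- \frac{1}{3}\right)\right) + 224676 = \left(21574 - -35020\right) + 224676 = \left(21574 + 35020\right) + 224676 = 56594 + 224676 = 281270$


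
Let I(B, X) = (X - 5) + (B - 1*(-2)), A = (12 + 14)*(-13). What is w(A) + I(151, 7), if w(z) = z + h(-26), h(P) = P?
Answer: -209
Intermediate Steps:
A = -338 (A = 26*(-13) = -338)
I(B, X) = -3 + B + X (I(B, X) = (-5 + X) + (B + 2) = (-5 + X) + (2 + B) = -3 + B + X)
w(z) = -26 + z (w(z) = z - 26 = -26 + z)
w(A) + I(151, 7) = (-26 - 338) + (-3 + 151 + 7) = -364 + 155 = -209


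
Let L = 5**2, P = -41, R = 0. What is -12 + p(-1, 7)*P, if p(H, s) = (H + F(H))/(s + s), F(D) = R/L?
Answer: -127/14 ≈ -9.0714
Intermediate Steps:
L = 25
F(D) = 0 (F(D) = 0/25 = 0*(1/25) = 0)
p(H, s) = H/(2*s) (p(H, s) = (H + 0)/(s + s) = H/((2*s)) = H*(1/(2*s)) = H/(2*s))
-12 + p(-1, 7)*P = -12 + ((1/2)*(-1)/7)*(-41) = -12 + ((1/2)*(-1)*(1/7))*(-41) = -12 - 1/14*(-41) = -12 + 41/14 = -127/14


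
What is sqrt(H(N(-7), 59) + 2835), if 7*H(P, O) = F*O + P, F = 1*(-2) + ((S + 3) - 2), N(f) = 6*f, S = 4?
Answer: 6*sqrt(3885)/7 ≈ 53.426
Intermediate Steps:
F = 3 (F = 1*(-2) + ((4 + 3) - 2) = -2 + (7 - 2) = -2 + 5 = 3)
H(P, O) = P/7 + 3*O/7 (H(P, O) = (3*O + P)/7 = (P + 3*O)/7 = P/7 + 3*O/7)
sqrt(H(N(-7), 59) + 2835) = sqrt(((6*(-7))/7 + (3/7)*59) + 2835) = sqrt(((1/7)*(-42) + 177/7) + 2835) = sqrt((-6 + 177/7) + 2835) = sqrt(135/7 + 2835) = sqrt(19980/7) = 6*sqrt(3885)/7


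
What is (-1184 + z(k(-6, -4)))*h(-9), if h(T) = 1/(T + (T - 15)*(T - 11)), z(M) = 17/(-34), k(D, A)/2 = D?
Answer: -2369/942 ≈ -2.5149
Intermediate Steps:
k(D, A) = 2*D
z(M) = -½ (z(M) = 17*(-1/34) = -½)
h(T) = 1/(T + (-15 + T)*(-11 + T))
(-1184 + z(k(-6, -4)))*h(-9) = (-1184 - ½)/(165 + (-9)² - 25*(-9)) = -2369/(2*(165 + 81 + 225)) = -2369/2/471 = -2369/2*1/471 = -2369/942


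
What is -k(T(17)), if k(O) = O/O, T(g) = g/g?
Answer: -1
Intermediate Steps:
T(g) = 1
k(O) = 1
-k(T(17)) = -1*1 = -1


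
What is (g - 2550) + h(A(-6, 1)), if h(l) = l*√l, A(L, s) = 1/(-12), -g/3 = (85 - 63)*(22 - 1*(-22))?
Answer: -5454 - I*√3/72 ≈ -5454.0 - 0.024056*I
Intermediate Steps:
g = -2904 (g = -3*(85 - 63)*(22 - 1*(-22)) = -66*(22 + 22) = -66*44 = -3*968 = -2904)
A(L, s) = -1/12
h(l) = l^(3/2)
(g - 2550) + h(A(-6, 1)) = (-2904 - 2550) + (-1/12)^(3/2) = -5454 - I*√3/72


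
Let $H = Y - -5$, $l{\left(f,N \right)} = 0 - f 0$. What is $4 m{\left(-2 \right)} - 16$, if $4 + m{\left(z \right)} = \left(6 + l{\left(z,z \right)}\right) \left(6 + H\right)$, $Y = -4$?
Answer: $136$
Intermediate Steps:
$l{\left(f,N \right)} = 0$ ($l{\left(f,N \right)} = 0 - 0 = 0 + 0 = 0$)
$H = 1$ ($H = -4 - -5 = -4 + 5 = 1$)
$m{\left(z \right)} = 38$ ($m{\left(z \right)} = -4 + \left(6 + 0\right) \left(6 + 1\right) = -4 + 6 \cdot 7 = -4 + 42 = 38$)
$4 m{\left(-2 \right)} - 16 = 4 \cdot 38 - 16 = 152 - 16 = 136$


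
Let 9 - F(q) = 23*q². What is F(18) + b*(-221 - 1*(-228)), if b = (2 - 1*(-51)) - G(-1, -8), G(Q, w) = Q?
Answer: -7065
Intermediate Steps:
F(q) = 9 - 23*q²
b = 54 (b = (2 - 1*(-51)) - 1*(-1) = (2 + 51) + 1 = 53 + 1 = 54)
F(18) + b*(-221 - 1*(-228)) = (9 - 23*18²) + 54*(-221 - 1*(-228)) = (9 - 23*324) + 54*(-221 + 228) = (9 - 7452) + 54*7 = -7443 + 378 = -7065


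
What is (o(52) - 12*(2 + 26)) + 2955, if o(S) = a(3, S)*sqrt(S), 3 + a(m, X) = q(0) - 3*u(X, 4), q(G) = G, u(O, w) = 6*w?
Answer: 2619 - 150*sqrt(13) ≈ 2078.2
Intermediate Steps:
a(m, X) = -75 (a(m, X) = -3 + (0 - 18*4) = -3 + (0 - 3*24) = -3 + (0 - 72) = -3 - 72 = -75)
o(S) = -75*sqrt(S)
(o(52) - 12*(2 + 26)) + 2955 = (-150*sqrt(13) - 12*(2 + 26)) + 2955 = (-150*sqrt(13) - 12*28) + 2955 = (-150*sqrt(13) - 336) + 2955 = (-336 - 150*sqrt(13)) + 2955 = 2619 - 150*sqrt(13)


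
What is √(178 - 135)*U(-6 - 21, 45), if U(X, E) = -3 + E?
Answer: 42*√43 ≈ 275.41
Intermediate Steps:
√(178 - 135)*U(-6 - 21, 45) = √(178 - 135)*(-3 + 45) = √43*42 = 42*√43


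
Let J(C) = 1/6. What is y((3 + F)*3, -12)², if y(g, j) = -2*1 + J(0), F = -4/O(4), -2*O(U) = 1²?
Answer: 121/36 ≈ 3.3611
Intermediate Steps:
O(U) = -½ (O(U) = -½*1² = -½*1 = -½)
F = 8 (F = -4/(-½) = -4*(-2) = 8)
J(C) = ⅙
y(g, j) = -11/6 (y(g, j) = -2*1 + ⅙ = -2 + ⅙ = -11/6)
y((3 + F)*3, -12)² = (-11/6)² = 121/36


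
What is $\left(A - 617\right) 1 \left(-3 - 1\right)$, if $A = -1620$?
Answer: $8948$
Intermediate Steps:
$\left(A - 617\right) 1 \left(-3 - 1\right) = \left(-1620 - 617\right) 1 \left(-3 - 1\right) = \left(-1620 - 617\right) 1 \left(-4\right) = \left(-2237\right) \left(-4\right) = 8948$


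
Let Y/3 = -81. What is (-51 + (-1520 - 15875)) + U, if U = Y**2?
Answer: 41603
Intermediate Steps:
Y = -243 (Y = 3*(-81) = -243)
U = 59049 (U = (-243)**2 = 59049)
(-51 + (-1520 - 15875)) + U = (-51 + (-1520 - 15875)) + 59049 = (-51 - 17395) + 59049 = -17446 + 59049 = 41603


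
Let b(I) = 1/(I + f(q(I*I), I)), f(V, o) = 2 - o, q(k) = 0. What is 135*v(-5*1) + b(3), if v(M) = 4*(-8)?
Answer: -8639/2 ≈ -4319.5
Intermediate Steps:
v(M) = -32
b(I) = 1/2 (b(I) = 1/(I + (2 - I)) = 1/2)
135*v(-5*1) + b(3) = 135*(-32) + 1/2 = -4320 + 1/2 = -8639/2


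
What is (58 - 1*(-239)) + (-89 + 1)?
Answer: 209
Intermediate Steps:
(58 - 1*(-239)) + (-89 + 1) = (58 + 239) - 88 = 297 - 88 = 209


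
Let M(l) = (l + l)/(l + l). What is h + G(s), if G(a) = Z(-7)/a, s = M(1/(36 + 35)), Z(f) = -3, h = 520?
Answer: 517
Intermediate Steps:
M(l) = 1 (M(l) = (2*l)/((2*l)) = (2*l)*(1/(2*l)) = 1)
s = 1
G(a) = -3/a
h + G(s) = 520 - 3/1 = 520 - 3*1 = 520 - 3 = 517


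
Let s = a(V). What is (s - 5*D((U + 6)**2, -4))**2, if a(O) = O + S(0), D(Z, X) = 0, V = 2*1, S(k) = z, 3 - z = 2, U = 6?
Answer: 9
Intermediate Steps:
z = 1 (z = 3 - 1*2 = 3 - 2 = 1)
S(k) = 1
V = 2
a(O) = 1 + O (a(O) = O + 1 = 1 + O)
s = 3 (s = 1 + 2 = 3)
(s - 5*D((U + 6)**2, -4))**2 = (3 - 5*0)**2 = (3 + 0)**2 = 3**2 = 9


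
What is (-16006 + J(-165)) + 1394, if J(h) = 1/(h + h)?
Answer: -4821961/330 ≈ -14612.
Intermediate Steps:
J(h) = 1/(2*h)
(-16006 + J(-165)) + 1394 = (-16006 + (1/2)/(-165)) + 1394 = (-16006 + (1/2)*(-1/165)) + 1394 = (-16006 - 1/330) + 1394 = -5281981/330 + 1394 = -4821961/330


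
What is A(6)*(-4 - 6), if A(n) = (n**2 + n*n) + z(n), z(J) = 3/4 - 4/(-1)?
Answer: -1535/2 ≈ -767.50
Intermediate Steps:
z(J) = 19/4 (z(J) = 3*(1/4) - 4*(-1) = 3/4 + 4 = 19/4)
A(n) = 19/4 + 2*n**2 (A(n) = (n**2 + n*n) + 19/4 = (n**2 + n**2) + 19/4 = 2*n**2 + 19/4 = 19/4 + 2*n**2)
A(6)*(-4 - 6) = (19/4 + 2*6**2)*(-4 - 6) = (19/4 + 2*36)*(-10) = (19/4 + 72)*(-10) = (307/4)*(-10) = -1535/2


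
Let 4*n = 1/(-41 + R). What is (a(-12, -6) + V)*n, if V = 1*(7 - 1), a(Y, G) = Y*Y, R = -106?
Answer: -25/98 ≈ -0.25510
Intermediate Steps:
a(Y, G) = Y²
n = -1/588 (n = 1/(4*(-41 - 106)) = (¼)/(-147) = (¼)*(-1/147) = -1/588 ≈ -0.0017007)
V = 6 (V = 1*6 = 6)
(a(-12, -6) + V)*n = ((-12)² + 6)*(-1/588) = (144 + 6)*(-1/588) = 150*(-1/588) = -25/98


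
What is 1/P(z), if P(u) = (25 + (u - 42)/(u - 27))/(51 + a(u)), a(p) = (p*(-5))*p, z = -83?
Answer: -756668/575 ≈ -1315.9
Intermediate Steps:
a(p) = -5*p² (a(p) = (-5*p)*p = -5*p²)
P(u) = (25 + (-42 + u)/(-27 + u))/(51 - 5*u²) (P(u) = (25 + (u - 42)/(u - 27))/(51 - 5*u²) = (25 + (-42 + u)/(-27 + u))/(51 - 5*u²))
1/P(z) = 1/((717 - 26*(-83))/(1377 - 135*(-83)² - 51*(-83) + 5*(-83)³)) = 1/((717 + 2158)/(1377 - 135*6889 + 4233 + 5*(-571787))) = 1/(2875/(1377 - 930015 + 4233 - 2858935)) = 1/(2875/(-3783340)) = 1/(-1/3783340*2875) = 1/(-575/756668) = -756668/575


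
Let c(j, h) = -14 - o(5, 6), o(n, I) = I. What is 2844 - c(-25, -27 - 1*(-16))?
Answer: 2864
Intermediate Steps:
c(j, h) = -20 (c(j, h) = -14 - 1*6 = -14 - 6 = -20)
2844 - c(-25, -27 - 1*(-16)) = 2844 - 1*(-20) = 2844 + 20 = 2864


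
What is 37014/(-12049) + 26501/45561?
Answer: -1367084305/548964489 ≈ -2.4903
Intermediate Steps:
37014/(-12049) + 26501/45561 = 37014*(-1/12049) + 26501*(1/45561) = -37014/12049 + 26501/45561 = -1367084305/548964489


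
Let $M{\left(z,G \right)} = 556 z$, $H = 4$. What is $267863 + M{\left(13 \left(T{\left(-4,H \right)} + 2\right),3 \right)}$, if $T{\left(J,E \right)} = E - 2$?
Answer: $296775$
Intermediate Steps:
$T{\left(J,E \right)} = -2 + E$
$267863 + M{\left(13 \left(T{\left(-4,H \right)} + 2\right),3 \right)} = 267863 + 556 \cdot 13 \left(\left(-2 + 4\right) + 2\right) = 267863 + 556 \cdot 13 \left(2 + 2\right) = 267863 + 556 \cdot 13 \cdot 4 = 267863 + 556 \cdot 52 = 267863 + 28912 = 296775$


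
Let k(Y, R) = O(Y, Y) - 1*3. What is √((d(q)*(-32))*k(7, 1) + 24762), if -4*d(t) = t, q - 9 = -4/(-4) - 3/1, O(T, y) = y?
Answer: 31*√26 ≈ 158.07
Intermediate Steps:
k(Y, R) = -3 + Y (k(Y, R) = Y - 1*3 = Y - 3 = -3 + Y)
q = 7 (q = 9 + (-4/(-4) - 3/1) = 9 + (-4*(-¼) - 3*1) = 9 + (1 - 3) = 9 - 2 = 7)
d(t) = -t/4
√((d(q)*(-32))*k(7, 1) + 24762) = √((-¼*7*(-32))*(-3 + 7) + 24762) = √(-7/4*(-32)*4 + 24762) = √(56*4 + 24762) = √(224 + 24762) = √24986 = 31*√26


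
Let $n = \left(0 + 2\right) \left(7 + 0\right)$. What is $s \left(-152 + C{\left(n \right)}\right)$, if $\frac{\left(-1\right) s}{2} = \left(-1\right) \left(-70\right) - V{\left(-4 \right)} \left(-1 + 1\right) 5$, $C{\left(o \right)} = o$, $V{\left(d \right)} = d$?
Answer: $19320$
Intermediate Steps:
$n = 14$ ($n = 2 \cdot 7 = 14$)
$s = -140$ ($s = - 2 \left(\left(-1\right) \left(-70\right) - - 4 \left(-1 + 1\right) 5\right) = - 2 \left(70 - \left(-4\right) 0 \cdot 5\right) = - 2 \left(70 - 0 \cdot 5\right) = - 2 \left(70 - 0\right) = - 2 \left(70 + 0\right) = \left(-2\right) 70 = -140$)
$s \left(-152 + C{\left(n \right)}\right) = - 140 \left(-152 + 14\right) = \left(-140\right) \left(-138\right) = 19320$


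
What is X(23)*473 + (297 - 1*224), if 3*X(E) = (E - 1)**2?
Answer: 229151/3 ≈ 76384.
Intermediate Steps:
X(E) = (-1 + E)**2/3 (X(E) = (E - 1)**2/3 = (-1 + E)**2/3)
X(23)*473 + (297 - 1*224) = ((-1 + 23)**2/3)*473 + (297 - 1*224) = ((1/3)*22**2)*473 + (297 - 224) = ((1/3)*484)*473 + 73 = (484/3)*473 + 73 = 228932/3 + 73 = 229151/3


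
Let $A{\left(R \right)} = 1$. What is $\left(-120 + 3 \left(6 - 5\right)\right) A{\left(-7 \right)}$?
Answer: $-117$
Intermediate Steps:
$\left(-120 + 3 \left(6 - 5\right)\right) A{\left(-7 \right)} = \left(-120 + 3 \left(6 - 5\right)\right) 1 = \left(-120 + 3 \cdot 1\right) 1 = \left(-120 + 3\right) 1 = \left(-117\right) 1 = -117$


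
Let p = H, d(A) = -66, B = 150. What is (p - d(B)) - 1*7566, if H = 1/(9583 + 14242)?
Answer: -178687499/23825 ≈ -7500.0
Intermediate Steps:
H = 1/23825 ≈ 4.1973e-5
p = 1/23825 ≈ 4.1973e-5
(p - d(B)) - 1*7566 = (1/23825 - 1*(-66)) - 1*7566 = (1/23825 + 66) - 7566 = 1572451/23825 - 7566 = -178687499/23825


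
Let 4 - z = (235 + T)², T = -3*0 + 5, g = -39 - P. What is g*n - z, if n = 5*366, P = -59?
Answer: 94196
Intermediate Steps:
g = 20 (g = -39 - 1*(-59) = -39 + 59 = 20)
T = 5 (T = 0 + 5 = 5)
n = 1830
z = -57596 (z = 4 - (235 + 5)² = 4 - 1*240² = 4 - 1*57600 = 4 - 57600 = -57596)
g*n - z = 20*1830 - 1*(-57596) = 36600 + 57596 = 94196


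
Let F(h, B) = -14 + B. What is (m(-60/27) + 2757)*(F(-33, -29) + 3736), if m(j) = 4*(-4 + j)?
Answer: 30269059/3 ≈ 1.0090e+7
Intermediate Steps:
m(j) = -16 + 4*j
(m(-60/27) + 2757)*(F(-33, -29) + 3736) = ((-16 + 4*(-60/27)) + 2757)*((-14 - 29) + 3736) = ((-16 + 4*(-60*1/27)) + 2757)*(-43 + 3736) = ((-16 + 4*(-20/9)) + 2757)*3693 = ((-16 - 80/9) + 2757)*3693 = (-224/9 + 2757)*3693 = (24589/9)*3693 = 30269059/3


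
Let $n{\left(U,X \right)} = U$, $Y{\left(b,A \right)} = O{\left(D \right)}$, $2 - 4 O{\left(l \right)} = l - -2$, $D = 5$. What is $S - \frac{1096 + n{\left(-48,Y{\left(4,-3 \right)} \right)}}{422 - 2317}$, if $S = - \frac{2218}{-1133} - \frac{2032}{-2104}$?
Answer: $\frac{1963046812}{564670205} \approx 3.4764$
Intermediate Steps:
$O{\left(l \right)} = - \frac{l}{4}$ ($O{\left(l \right)} = \frac{1}{2} - \frac{l - -2}{4} = \frac{1}{2} - \frac{l + 2}{4} = \frac{1}{2} - \frac{2 + l}{4} = \frac{1}{2} - \left(\frac{1}{2} + \frac{l}{4}\right) = - \frac{l}{4}$)
$Y{\left(b,A \right)} = - \frac{5}{4}$ ($Y{\left(b,A \right)} = \left(- \frac{1}{4}\right) 5 = - \frac{5}{4}$)
$S = \frac{871116}{297979}$ ($S = \left(-2218\right) \left(- \frac{1}{1133}\right) - - \frac{254}{263} = \frac{2218}{1133} + \frac{254}{263} = \frac{871116}{297979} \approx 2.9234$)
$S - \frac{1096 + n{\left(-48,Y{\left(4,-3 \right)} \right)}}{422 - 2317} = \frac{871116}{297979} - \frac{1096 - 48}{422 - 2317} = \frac{871116}{297979} - \frac{1048}{-1895} = \frac{871116}{297979} - 1048 \left(- \frac{1}{1895}\right) = \frac{871116}{297979} - - \frac{1048}{1895} = \frac{871116}{297979} + \frac{1048}{1895} = \frac{1963046812}{564670205}$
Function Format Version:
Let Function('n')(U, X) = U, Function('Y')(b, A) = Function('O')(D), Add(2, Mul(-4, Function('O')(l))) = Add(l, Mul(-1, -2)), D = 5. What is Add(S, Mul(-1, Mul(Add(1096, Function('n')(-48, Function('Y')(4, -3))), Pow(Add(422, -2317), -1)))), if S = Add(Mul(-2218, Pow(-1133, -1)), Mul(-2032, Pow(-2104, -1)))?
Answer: Rational(1963046812, 564670205) ≈ 3.4764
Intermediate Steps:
Function('O')(l) = Mul(Rational(-1, 4), l) (Function('O')(l) = Add(Rational(1, 2), Mul(Rational(-1, 4), Add(l, Mul(-1, -2)))) = Add(Rational(1, 2), Mul(Rational(-1, 4), Add(l, 2))) = Add(Rational(1, 2), Mul(Rational(-1, 4), Add(2, l))) = Add(Rational(1, 2), Add(Rational(-1, 2), Mul(Rational(-1, 4), l))) = Mul(Rational(-1, 4), l))
Function('Y')(b, A) = Rational(-5, 4) (Function('Y')(b, A) = Mul(Rational(-1, 4), 5) = Rational(-5, 4))
S = Rational(871116, 297979) (S = Add(Mul(-2218, Rational(-1, 1133)), Mul(-2032, Rational(-1, 2104))) = Add(Rational(2218, 1133), Rational(254, 263)) = Rational(871116, 297979) ≈ 2.9234)
Add(S, Mul(-1, Mul(Add(1096, Function('n')(-48, Function('Y')(4, -3))), Pow(Add(422, -2317), -1)))) = Add(Rational(871116, 297979), Mul(-1, Mul(Add(1096, -48), Pow(Add(422, -2317), -1)))) = Add(Rational(871116, 297979), Mul(-1, Mul(1048, Pow(-1895, -1)))) = Add(Rational(871116, 297979), Mul(-1, Mul(1048, Rational(-1, 1895)))) = Add(Rational(871116, 297979), Mul(-1, Rational(-1048, 1895))) = Add(Rational(871116, 297979), Rational(1048, 1895)) = Rational(1963046812, 564670205)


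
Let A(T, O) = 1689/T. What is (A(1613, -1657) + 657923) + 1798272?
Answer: 3961844224/1613 ≈ 2.4562e+6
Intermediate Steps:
(A(1613, -1657) + 657923) + 1798272 = (1689/1613 + 657923) + 1798272 = 1061231488/1613 + 1798272 = 3961844224/1613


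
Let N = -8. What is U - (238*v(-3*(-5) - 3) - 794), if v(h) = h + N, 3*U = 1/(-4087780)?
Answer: -1937607721/12263340 ≈ -158.00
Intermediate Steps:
U = -1/12263340 (U = (⅓)/(-4087780) = (⅓)*(-1/4087780) = -1/12263340 ≈ -8.1544e-8)
v(h) = -8 + h (v(h) = h - 8 = -8 + h)
U - (238*v(-3*(-5) - 3) - 794) = -1/12263340 - (238*(-8 + (-3*(-5) - 3)) - 794) = -1/12263340 - (238*(-8 + (15 - 3)) - 794) = -1/12263340 - (238*(-8 + 12) - 794) = -1/12263340 - (238*4 - 794) = -1/12263340 - (952 - 794) = -1/12263340 - 1*158 = -1/12263340 - 158 = -1937607721/12263340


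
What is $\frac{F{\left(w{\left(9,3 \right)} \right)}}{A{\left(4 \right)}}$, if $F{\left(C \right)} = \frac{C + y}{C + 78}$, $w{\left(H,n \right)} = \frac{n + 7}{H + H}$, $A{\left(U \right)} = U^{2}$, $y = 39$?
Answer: $\frac{89}{2828} \approx 0.031471$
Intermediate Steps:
$w{\left(H,n \right)} = \frac{7 + n}{2 H}$
$F{\left(C \right)} = \frac{39 + C}{78 + C}$ ($F{\left(C \right)} = \frac{C + 39}{C + 78} = \frac{39 + C}{78 + C}$)
$\frac{F{\left(w{\left(9,3 \right)} \right)}}{A{\left(4 \right)}} = \frac{\frac{1}{78 + \frac{7 + 3}{2 \cdot 9}} \left(39 + \frac{7 + 3}{2 \cdot 9}\right)}{4^{2}} = \frac{\frac{1}{78 + \frac{1}{2} \cdot \frac{1}{9} \cdot 10} \left(39 + \frac{1}{2} \cdot \frac{1}{9} \cdot 10\right)}{16} = \frac{39 + \frac{5}{9}}{78 + \frac{5}{9}} \cdot \frac{1}{16} = \frac{1}{\frac{707}{9}} \cdot \frac{356}{9} \cdot \frac{1}{16} = \frac{9}{707} \cdot \frac{356}{9} \cdot \frac{1}{16} = \frac{356}{707} \cdot \frac{1}{16} = \frac{89}{2828}$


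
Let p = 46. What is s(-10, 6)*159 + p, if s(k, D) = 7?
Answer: 1159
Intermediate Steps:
s(-10, 6)*159 + p = 7*159 + 46 = 1113 + 46 = 1159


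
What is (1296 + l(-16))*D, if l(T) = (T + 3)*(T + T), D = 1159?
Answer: 1984208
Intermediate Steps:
l(T) = 2*T*(3 + T) (l(T) = (3 + T)*(2*T) = 2*T*(3 + T))
(1296 + l(-16))*D = (1296 + 2*(-16)*(3 - 16))*1159 = (1296 + 2*(-16)*(-13))*1159 = (1296 + 416)*1159 = 1712*1159 = 1984208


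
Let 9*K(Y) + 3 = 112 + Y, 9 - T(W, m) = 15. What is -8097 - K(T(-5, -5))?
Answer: -72976/9 ≈ -8108.4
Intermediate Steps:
T(W, m) = -6 (T(W, m) = 9 - 1*15 = 9 - 15 = -6)
K(Y) = 109/9 + Y/9 (K(Y) = -⅓ + (112 + Y)/9 = -⅓ + (112/9 + Y/9) = 109/9 + Y/9)
-8097 - K(T(-5, -5)) = -8097 - (109/9 + (⅑)*(-6)) = -8097 - (109/9 - ⅔) = -8097 - 1*103/9 = -8097 - 103/9 = -72976/9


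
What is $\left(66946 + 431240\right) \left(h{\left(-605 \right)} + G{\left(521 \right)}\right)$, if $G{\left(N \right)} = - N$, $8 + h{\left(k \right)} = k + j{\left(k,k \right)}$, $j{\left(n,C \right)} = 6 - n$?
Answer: $-260551278$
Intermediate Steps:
$h{\left(k \right)} = -2$ ($h{\left(k \right)} = -8 + \left(k - \left(-6 + k\right)\right) = -8 + 6 = -2$)
$\left(66946 + 431240\right) \left(h{\left(-605 \right)} + G{\left(521 \right)}\right) = \left(66946 + 431240\right) \left(-2 - 521\right) = 498186 \left(-2 - 521\right) = 498186 \left(-523\right) = -260551278$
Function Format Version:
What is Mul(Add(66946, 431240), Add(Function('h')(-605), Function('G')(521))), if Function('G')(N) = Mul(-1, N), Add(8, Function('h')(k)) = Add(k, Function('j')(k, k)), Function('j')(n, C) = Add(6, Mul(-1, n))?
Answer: -260551278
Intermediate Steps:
Function('h')(k) = -2 (Function('h')(k) = Add(-8, Add(k, Add(6, Mul(-1, k)))) = Add(-8, 6) = -2)
Mul(Add(66946, 431240), Add(Function('h')(-605), Function('G')(521))) = Mul(Add(66946, 431240), Add(-2, Mul(-1, 521))) = Mul(498186, Add(-2, -521)) = Mul(498186, -523) = -260551278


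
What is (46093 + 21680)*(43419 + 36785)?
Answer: 5435665692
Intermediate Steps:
(46093 + 21680)*(43419 + 36785) = 67773*80204 = 5435665692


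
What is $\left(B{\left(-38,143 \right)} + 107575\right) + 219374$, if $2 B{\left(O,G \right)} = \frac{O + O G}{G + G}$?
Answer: $\frac{46752339}{143} \approx 3.2694 \cdot 10^{5}$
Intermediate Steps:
$B{\left(O,G \right)} = \frac{O + G O}{4 G}$ ($B{\left(O,G \right)} = \frac{\left(O + O G\right) \frac{1}{G + G}}{2} = \frac{\left(O + G O\right) \frac{1}{2 G}}{2} = \frac{\frac{1}{2} \frac{1}{G} \left(O + G O\right)}{2} = \frac{O + G O}{4 G}$)
$\left(B{\left(-38,143 \right)} + 107575\right) + 219374 = \left(\frac{1}{4} \left(-38\right) \frac{1}{143} \left(1 + 143\right) + 107575\right) + 219374 = \left(\frac{1}{4} \left(-38\right) \frac{1}{143} \cdot 144 + 107575\right) + 219374 = \left(- \frac{1368}{143} + 107575\right) + 219374 = \frac{15381857}{143} + 219374 = \frac{46752339}{143}$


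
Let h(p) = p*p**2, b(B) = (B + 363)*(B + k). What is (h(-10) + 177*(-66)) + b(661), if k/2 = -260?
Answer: 131702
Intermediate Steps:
k = -520 (k = 2*(-260) = -520)
b(B) = (-520 + B)*(363 + B) (b(B) = (B + 363)*(B - 520) = (363 + B)*(-520 + B) = (-520 + B)*(363 + B))
h(p) = p**3
(h(-10) + 177*(-66)) + b(661) = ((-10)**3 + 177*(-66)) + (-188760 + 661**2 - 157*661) = (-1000 - 11682) + (-188760 + 436921 - 103777) = -12682 + 144384 = 131702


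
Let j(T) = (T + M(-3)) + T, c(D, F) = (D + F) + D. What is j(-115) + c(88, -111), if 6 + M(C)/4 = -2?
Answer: -197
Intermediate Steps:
M(C) = -32 (M(C) = -24 + 4*(-2) = -24 - 8 = -32)
c(D, F) = F + 2*D
j(T) = -32 + 2*T (j(T) = (T - 32) + T = (-32 + T) + T = -32 + 2*T)
j(-115) + c(88, -111) = (-32 + 2*(-115)) + (-111 + 2*88) = (-32 - 230) + (-111 + 176) = -262 + 65 = -197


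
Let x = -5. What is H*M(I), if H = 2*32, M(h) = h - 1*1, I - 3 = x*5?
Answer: -1472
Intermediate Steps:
I = -22 (I = 3 - 5*5 = 3 - 25 = -22)
M(h) = -1 + h (M(h) = h - 1 = -1 + h)
H = 64
H*M(I) = 64*(-1 - 22) = 64*(-23) = -1472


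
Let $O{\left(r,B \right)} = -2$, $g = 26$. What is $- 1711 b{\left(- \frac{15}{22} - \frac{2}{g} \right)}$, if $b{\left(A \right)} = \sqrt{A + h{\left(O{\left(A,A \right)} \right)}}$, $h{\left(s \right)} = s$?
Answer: $- \frac{1711 i \sqrt{225654}}{286} \approx - 2841.9 i$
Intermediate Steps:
$b{\left(A \right)} = \sqrt{-2 + A}$ ($b{\left(A \right)} = \sqrt{A - 2} = \sqrt{-2 + A}$)
$- 1711 b{\left(- \frac{15}{22} - \frac{2}{g} \right)} = - 1711 \sqrt{-2 - \left(\frac{1}{13} + \frac{15}{22}\right)} = - 1711 \sqrt{-2 - \frac{217}{286}} = - 1711 \sqrt{- \frac{789}{286}} = - 1711 \frac{i \sqrt{225654}}{286} = - \frac{1711 i \sqrt{225654}}{286}$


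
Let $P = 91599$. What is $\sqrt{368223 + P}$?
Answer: $\sqrt{459822} \approx 678.1$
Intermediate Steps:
$\sqrt{368223 + P} = \sqrt{368223 + 91599} = \sqrt{459822}$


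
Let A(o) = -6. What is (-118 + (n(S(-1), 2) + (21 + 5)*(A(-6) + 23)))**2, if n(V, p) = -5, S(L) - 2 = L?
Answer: 101761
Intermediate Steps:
S(L) = 2 + L
(-118 + (n(S(-1), 2) + (21 + 5)*(A(-6) + 23)))**2 = (-118 + (-5 + (21 + 5)*(-6 + 23)))**2 = (-118 + (-5 + 26*17))**2 = (-118 + (-5 + 442))**2 = (-118 + 437)**2 = 319**2 = 101761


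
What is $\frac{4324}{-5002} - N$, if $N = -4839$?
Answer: $\frac{12100177}{2501} \approx 4838.1$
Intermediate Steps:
$\frac{4324}{-5002} - N = \frac{4324}{-5002} - -4839 = 4324 \left(- \frac{1}{5002}\right) + 4839 = - \frac{2162}{2501} + 4839 = \frac{12100177}{2501}$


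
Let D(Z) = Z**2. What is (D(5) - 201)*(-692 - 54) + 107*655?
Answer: 201381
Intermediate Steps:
(D(5) - 201)*(-692 - 54) + 107*655 = (5**2 - 201)*(-692 - 54) + 107*655 = (25 - 201)*(-746) + 70085 = -176*(-746) + 70085 = 131296 + 70085 = 201381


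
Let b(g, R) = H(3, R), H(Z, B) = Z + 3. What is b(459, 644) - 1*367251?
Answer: -367245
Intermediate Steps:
H(Z, B) = 3 + Z
b(g, R) = 6 (b(g, R) = 3 + 3 = 6)
b(459, 644) - 1*367251 = 6 - 1*367251 = 6 - 367251 = -367245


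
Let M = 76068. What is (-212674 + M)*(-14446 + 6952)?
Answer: 1023725364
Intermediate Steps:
(-212674 + M)*(-14446 + 6952) = (-212674 + 76068)*(-14446 + 6952) = -136606*(-7494) = 1023725364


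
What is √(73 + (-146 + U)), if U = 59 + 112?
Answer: 7*√2 ≈ 9.8995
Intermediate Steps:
U = 171
√(73 + (-146 + U)) = √(73 + (-146 + 171)) = √(73 + 25) = √98 = 7*√2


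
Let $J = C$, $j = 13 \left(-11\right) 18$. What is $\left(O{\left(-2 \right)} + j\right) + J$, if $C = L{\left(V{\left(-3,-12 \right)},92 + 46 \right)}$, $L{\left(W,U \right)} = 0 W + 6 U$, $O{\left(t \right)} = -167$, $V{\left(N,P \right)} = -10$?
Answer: $-1913$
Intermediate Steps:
$j = -2574$ ($j = \left(-143\right) 18 = -2574$)
$L{\left(W,U \right)} = 6 U$ ($L{\left(W,U \right)} = 0 + 6 U = 6 U$)
$C = 828$ ($C = 6 \left(92 + 46\right) = 6 \cdot 138 = 828$)
$J = 828$
$\left(O{\left(-2 \right)} + j\right) + J = \left(-167 - 2574\right) + 828 = -2741 + 828 = -1913$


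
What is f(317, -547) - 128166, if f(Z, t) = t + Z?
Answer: -128396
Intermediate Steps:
f(Z, t) = Z + t
f(317, -547) - 128166 = (317 - 547) - 128166 = -230 - 128166 = -128396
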